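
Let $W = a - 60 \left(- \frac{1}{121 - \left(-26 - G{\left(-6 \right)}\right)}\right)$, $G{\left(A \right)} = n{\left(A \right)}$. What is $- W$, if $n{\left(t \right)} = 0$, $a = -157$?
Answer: $\frac{7673}{49} \approx 156.59$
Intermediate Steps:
$G{\left(A \right)} = 0$
$W = - \frac{7673}{49}$ ($W = -157 - 60 \left(- \frac{1}{121 + \left(\left(46 + 0\right) - 20\right)}\right) = -157 - 60 \left(- \frac{1}{121 + \left(46 - 20\right)}\right) = -157 - 60 \left(- \frac{1}{121 + 26}\right) = -157 - 60 \left(- \frac{1}{147}\right) = -157 - 60 \left(\left(-1\right) \frac{1}{147}\right) = -157 - - \frac{20}{49} = -157 + \frac{20}{49} = - \frac{7673}{49} \approx -156.59$)
$- W = \left(-1\right) \left(- \frac{7673}{49}\right) = \frac{7673}{49}$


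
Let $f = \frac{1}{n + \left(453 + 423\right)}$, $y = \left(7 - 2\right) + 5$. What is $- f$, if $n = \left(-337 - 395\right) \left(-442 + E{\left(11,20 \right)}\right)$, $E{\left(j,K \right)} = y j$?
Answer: $- \frac{1}{243900} \approx -4.1 \cdot 10^{-6}$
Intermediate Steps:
$y = 10$ ($y = 5 + 5 = 10$)
$E{\left(j,K \right)} = 10 j$
$n = 243024$ ($n = \left(-337 - 395\right) \left(-442 + 10 \cdot 11\right) = - 732 \left(-442 + 110\right) = \left(-732\right) \left(-332\right) = 243024$)
$f = \frac{1}{243900}$ ($f = \frac{1}{243024 + \left(453 + 423\right)} = \frac{1}{243024 + 876} = \frac{1}{243900} \approx 4.1 \cdot 10^{-6}$)
$- f = \left(-1\right) \frac{1}{243900} = - \frac{1}{243900}$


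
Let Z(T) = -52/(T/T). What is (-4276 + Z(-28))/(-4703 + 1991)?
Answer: 541/339 ≈ 1.5959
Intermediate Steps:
Z(T) = -52 (Z(T) = -52/1 = -52*1 = -52)
(-4276 + Z(-28))/(-4703 + 1991) = (-4276 - 52)/(-4703 + 1991) = -4328/(-2712) = -4328*(-1/2712) = 541/339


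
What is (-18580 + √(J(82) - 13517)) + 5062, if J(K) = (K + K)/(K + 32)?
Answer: -13518 + I*√43912059/57 ≈ -13518.0 + 116.26*I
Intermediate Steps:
J(K) = 2*K/(32 + K) (J(K) = (2*K)/(32 + K) = 2*K/(32 + K))
(-18580 + √(J(82) - 13517)) + 5062 = (-18580 + √(2*82/(32 + 82) - 13517)) + 5062 = (-18580 + √(2*82/114 - 13517)) + 5062 = (-18580 + √(2*82*(1/114) - 13517)) + 5062 = (-18580 + √(82/57 - 13517)) + 5062 = (-18580 + √(-770387/57)) + 5062 = (-18580 + I*√43912059/57) + 5062 = -13518 + I*√43912059/57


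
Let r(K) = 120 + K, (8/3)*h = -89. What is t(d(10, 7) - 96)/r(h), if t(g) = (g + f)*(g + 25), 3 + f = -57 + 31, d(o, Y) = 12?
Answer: 53336/693 ≈ 76.964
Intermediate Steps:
h = -267/8 (h = (3/8)*(-89) = -267/8 ≈ -33.375)
f = -29 (f = -3 + (-57 + 31) = -3 - 26 = -29)
t(g) = (-29 + g)*(25 + g) (t(g) = (g - 29)*(g + 25) = (-29 + g)*(25 + g))
t(d(10, 7) - 96)/r(h) = (-725 + (12 - 96)**2 - 4*(12 - 96))/(120 - 267/8) = (-725 + (-84)**2 - 4*(-84))/(693/8) = (-725 + 7056 + 336)*(8/693) = 6667*(8/693) = 53336/693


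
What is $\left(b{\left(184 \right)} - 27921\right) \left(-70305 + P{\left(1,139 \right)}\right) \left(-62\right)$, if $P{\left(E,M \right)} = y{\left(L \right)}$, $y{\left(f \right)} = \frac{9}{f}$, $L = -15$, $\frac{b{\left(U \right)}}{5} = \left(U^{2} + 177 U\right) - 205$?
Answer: $\frac{6607597292064}{5} \approx 1.3215 \cdot 10^{12}$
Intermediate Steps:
$b{\left(U \right)} = -1025 + 5 U^{2} + 885 U$ ($b{\left(U \right)} = 5 \left(\left(U^{2} + 177 U\right) - 205\right) = 5 \left(-205 + U^{2} + 177 U\right) = -1025 + 5 U^{2} + 885 U$)
$P{\left(E,M \right)} = - \frac{3}{5}$ ($P{\left(E,M \right)} = \frac{9}{-15} = 9 \left(- \frac{1}{15}\right) = - \frac{3}{5}$)
$\left(b{\left(184 \right)} - 27921\right) \left(-70305 + P{\left(1,139 \right)}\right) \left(-62\right) = \left(\left(-1025 + 5 \cdot 184^{2} + 885 \cdot 184\right) - 27921\right) \left(-70305 - \frac{3}{5}\right) \left(-62\right) = \left(\left(-1025 + 5 \cdot 33856 + 162840\right) - 27921\right) \left(- \frac{351528}{5}\right) \left(-62\right) = \left(\left(-1025 + 169280 + 162840\right) - 27921\right) \left(- \frac{351528}{5}\right) \left(-62\right) = \left(331095 - 27921\right) \left(- \frac{351528}{5}\right) \left(-62\right) = 303174 \left(- \frac{351528}{5}\right) \left(-62\right) = \left(- \frac{106574149872}{5}\right) \left(-62\right) = \frac{6607597292064}{5}$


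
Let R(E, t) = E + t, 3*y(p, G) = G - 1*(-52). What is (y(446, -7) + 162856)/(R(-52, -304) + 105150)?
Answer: 162871/104794 ≈ 1.5542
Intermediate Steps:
y(p, G) = 52/3 + G/3 (y(p, G) = (G - 1*(-52))/3 = (G + 52)/3 = (52 + G)/3 = 52/3 + G/3)
(y(446, -7) + 162856)/(R(-52, -304) + 105150) = ((52/3 + (⅓)*(-7)) + 162856)/((-52 - 304) + 105150) = ((52/3 - 7/3) + 162856)/(-356 + 105150) = (15 + 162856)/104794 = 162871*(1/104794) = 162871/104794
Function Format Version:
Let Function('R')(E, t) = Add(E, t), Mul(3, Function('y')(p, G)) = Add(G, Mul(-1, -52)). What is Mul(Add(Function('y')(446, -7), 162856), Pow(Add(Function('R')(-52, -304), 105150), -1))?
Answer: Rational(162871, 104794) ≈ 1.5542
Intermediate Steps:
Function('y')(p, G) = Add(Rational(52, 3), Mul(Rational(1, 3), G)) (Function('y')(p, G) = Mul(Rational(1, 3), Add(G, Mul(-1, -52))) = Mul(Rational(1, 3), Add(G, 52)) = Mul(Rational(1, 3), Add(52, G)) = Add(Rational(52, 3), Mul(Rational(1, 3), G)))
Mul(Add(Function('y')(446, -7), 162856), Pow(Add(Function('R')(-52, -304), 105150), -1)) = Mul(Add(Add(Rational(52, 3), Mul(Rational(1, 3), -7)), 162856), Pow(Add(Add(-52, -304), 105150), -1)) = Mul(Add(Add(Rational(52, 3), Rational(-7, 3)), 162856), Pow(Add(-356, 105150), -1)) = Mul(Add(15, 162856), Pow(104794, -1)) = Mul(162871, Rational(1, 104794)) = Rational(162871, 104794)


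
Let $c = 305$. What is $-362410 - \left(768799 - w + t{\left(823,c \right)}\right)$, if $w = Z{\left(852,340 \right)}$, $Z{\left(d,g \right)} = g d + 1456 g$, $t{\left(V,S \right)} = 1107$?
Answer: $-347596$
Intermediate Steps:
$Z{\left(d,g \right)} = 1456 g + d g$ ($Z{\left(d,g \right)} = d g + 1456 g = 1456 g + d g$)
$w = 784720$ ($w = 340 \left(1456 + 852\right) = 340 \cdot 2308 = 784720$)
$-362410 - \left(768799 - w + t{\left(823,c \right)}\right) = -362410 + \left(784720 - \left(1107 + 768799\right)\right) = -362410 + \left(784720 - 769906\right) = -362410 + 14814 = -347596$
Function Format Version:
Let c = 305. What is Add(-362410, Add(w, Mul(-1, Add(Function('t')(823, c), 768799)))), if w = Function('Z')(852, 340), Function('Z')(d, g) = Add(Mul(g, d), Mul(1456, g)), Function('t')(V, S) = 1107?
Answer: -347596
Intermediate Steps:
Function('Z')(d, g) = Add(Mul(1456, g), Mul(d, g)) (Function('Z')(d, g) = Add(Mul(d, g), Mul(1456, g)) = Add(Mul(1456, g), Mul(d, g)))
w = 784720 (w = Mul(340, Add(1456, 852)) = Mul(340, 2308) = 784720)
Add(-362410, Add(w, Mul(-1, Add(Function('t')(823, c), 768799)))) = Add(-362410, Add(784720, Mul(-1, Add(1107, 768799)))) = Add(-362410, Add(784720, Mul(-1, 769906))) = Add(-362410, Add(784720, -769906)) = Add(-362410, 14814) = -347596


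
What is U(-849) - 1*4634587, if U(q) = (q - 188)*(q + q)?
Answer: -2873761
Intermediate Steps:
U(q) = 2*q*(-188 + q) (U(q) = (-188 + q)*(2*q) = 2*q*(-188 + q))
U(-849) - 1*4634587 = 2*(-849)*(-188 - 849) - 1*4634587 = 2*(-849)*(-1037) - 4634587 = 1760826 - 4634587 = -2873761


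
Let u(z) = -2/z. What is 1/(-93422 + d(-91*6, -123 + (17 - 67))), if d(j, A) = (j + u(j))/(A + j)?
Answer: -196287/18337375057 ≈ -1.0704e-5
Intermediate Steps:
d(j, A) = (j - 2/j)/(A + j)
1/(-93422 + d(-91*6, -123 + (17 - 67))) = 1/(-93422 + (-2 + (-91*6)²)/(((-91*6))*((-123 + (17 - 67)) - 91*6))) = 1/(-93422 + (-2 + (-546)²)/((-546)*((-123 - 50) - 546))) = 1/(-93422 - (-2 + 298116)/(546*(-173 - 546))) = 1/(-93422 - 1/546*298114/(-719)) = 1/(-93422 - 1/546*(-1/719)*298114) = 1/(-93422 + 149057/196287) = 1/(-18337375057/196287) = -196287/18337375057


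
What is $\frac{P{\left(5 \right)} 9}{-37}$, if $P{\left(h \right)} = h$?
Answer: $- \frac{45}{37} \approx -1.2162$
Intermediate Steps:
$\frac{P{\left(5 \right)} 9}{-37} = \frac{5 \cdot 9}{-37} = 45 \left(- \frac{1}{37}\right) = - \frac{45}{37}$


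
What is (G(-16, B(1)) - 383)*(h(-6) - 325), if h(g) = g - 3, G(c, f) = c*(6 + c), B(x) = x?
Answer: 74482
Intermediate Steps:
h(g) = -3 + g
(G(-16, B(1)) - 383)*(h(-6) - 325) = (-16*(6 - 16) - 383)*((-3 - 6) - 325) = (-16*(-10) - 383)*(-9 - 325) = (160 - 383)*(-334) = -223*(-334) = 74482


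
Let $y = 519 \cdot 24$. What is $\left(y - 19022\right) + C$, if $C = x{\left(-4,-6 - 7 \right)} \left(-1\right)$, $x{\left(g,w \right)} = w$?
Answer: $-6553$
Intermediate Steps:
$y = 12456$
$C = 13$ ($C = \left(-6 - 7\right) \left(-1\right) = \left(-13\right) \left(-1\right) = 13$)
$\left(y - 19022\right) + C = \left(12456 - 19022\right) + 13 = -6566 + 13 = -6553$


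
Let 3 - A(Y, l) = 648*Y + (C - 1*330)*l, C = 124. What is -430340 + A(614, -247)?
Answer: -879091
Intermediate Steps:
A(Y, l) = 3 - 648*Y + 206*l (A(Y, l) = 3 - (648*Y + (124 - 1*330)*l) = 3 - (648*Y + (124 - 330)*l) = 3 - (648*Y - 206*l) = 3 - (-206*l + 648*Y) = 3 + (-648*Y + 206*l) = 3 - 648*Y + 206*l)
-430340 + A(614, -247) = -430340 + (3 - 648*614 + 206*(-247)) = -430340 + (3 - 397872 - 50882) = -430340 - 448751 = -879091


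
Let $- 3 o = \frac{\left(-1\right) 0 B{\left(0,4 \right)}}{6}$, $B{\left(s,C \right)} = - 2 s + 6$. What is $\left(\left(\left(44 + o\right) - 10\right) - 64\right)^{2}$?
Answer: $900$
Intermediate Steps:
$B{\left(s,C \right)} = 6 - 2 s$
$o = 0$ ($o = - \frac{\left(-1\right) 0 \left(6 - 0\right) \frac{1}{6}}{3} = - \frac{0 \left(6 + 0\right) \frac{1}{6}}{3} = - \frac{0 \cdot 6 \cdot \frac{1}{6}}{3} = - \frac{0 \cdot \frac{1}{6}}{3} = \left(- \frac{1}{3}\right) 0 = 0$)
$\left(\left(\left(44 + o\right) - 10\right) - 64\right)^{2} = \left(\left(\left(44 + 0\right) - 10\right) - 64\right)^{2} = \left(\left(44 - 10\right) - 64\right)^{2} = \left(34 - 64\right)^{2} = \left(-30\right)^{2} = 900$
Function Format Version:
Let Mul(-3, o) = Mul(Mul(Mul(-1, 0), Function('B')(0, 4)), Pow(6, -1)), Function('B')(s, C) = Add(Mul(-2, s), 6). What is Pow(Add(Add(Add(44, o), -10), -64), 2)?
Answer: 900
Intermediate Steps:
Function('B')(s, C) = Add(6, Mul(-2, s))
o = 0 (o = Mul(Rational(-1, 3), Mul(Mul(Mul(-1, 0), Add(6, Mul(-2, 0))), Pow(6, -1))) = Mul(Rational(-1, 3), Mul(Mul(0, Add(6, 0)), Rational(1, 6))) = Mul(Rational(-1, 3), Mul(Mul(0, 6), Rational(1, 6))) = Mul(Rational(-1, 3), Mul(0, Rational(1, 6))) = Mul(Rational(-1, 3), 0) = 0)
Pow(Add(Add(Add(44, o), -10), -64), 2) = Pow(Add(Add(Add(44, 0), -10), -64), 2) = Pow(Add(Add(44, -10), -64), 2) = Pow(Add(34, -64), 2) = Pow(-30, 2) = 900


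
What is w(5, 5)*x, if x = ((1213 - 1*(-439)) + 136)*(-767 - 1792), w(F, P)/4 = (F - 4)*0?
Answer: 0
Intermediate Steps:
w(F, P) = 0 (w(F, P) = 4*((F - 4)*0) = 4*((-4 + F)*0) = 4*0 = 0)
x = -4575492 (x = ((1213 + 439) + 136)*(-2559) = (1652 + 136)*(-2559) = 1788*(-2559) = -4575492)
w(5, 5)*x = 0*(-4575492) = 0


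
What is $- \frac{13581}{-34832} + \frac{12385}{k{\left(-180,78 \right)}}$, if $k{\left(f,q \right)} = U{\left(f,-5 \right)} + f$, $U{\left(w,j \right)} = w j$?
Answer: $\frac{2757329}{156744} \approx 17.591$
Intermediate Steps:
$U{\left(w,j \right)} = j w$
$k{\left(f,q \right)} = - 4 f$ ($k{\left(f,q \right)} = - 5 f + f = - 4 f$)
$- \frac{13581}{-34832} + \frac{12385}{k{\left(-180,78 \right)}} = - \frac{13581}{-34832} + \frac{12385}{\left(-4\right) \left(-180\right)} = \left(-13581\right) \left(- \frac{1}{34832}\right) + \frac{12385}{720} = \frac{13581}{34832} + 12385 \cdot \frac{1}{720} = \frac{13581}{34832} + \frac{2477}{144} = \frac{2757329}{156744}$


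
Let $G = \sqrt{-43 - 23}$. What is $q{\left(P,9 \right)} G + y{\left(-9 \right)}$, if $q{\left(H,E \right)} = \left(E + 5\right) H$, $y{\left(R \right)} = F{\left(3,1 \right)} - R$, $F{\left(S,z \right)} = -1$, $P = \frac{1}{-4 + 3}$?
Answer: $8 - 14 i \sqrt{66} \approx 8.0 - 113.74 i$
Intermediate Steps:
$G = i \sqrt{66}$ ($G = \sqrt{-66} = i \sqrt{66} \approx 8.124 i$)
$P = -1$ ($P = \frac{1}{-1} = -1$)
$y{\left(R \right)} = -1 - R$
$q{\left(H,E \right)} = H \left(5 + E\right)$ ($q{\left(H,E \right)} = \left(5 + E\right) H = H \left(5 + E\right)$)
$q{\left(P,9 \right)} G + y{\left(-9 \right)} = - (5 + 9) i \sqrt{66} - -8 = \left(-1\right) 14 i \sqrt{66} + \left(-1 + 9\right) = - 14 i \sqrt{66} + 8 = 8 - 14 i \sqrt{66}$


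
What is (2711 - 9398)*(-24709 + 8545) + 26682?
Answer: 108115350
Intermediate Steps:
(2711 - 9398)*(-24709 + 8545) + 26682 = -6687*(-16164) + 26682 = 108088668 + 26682 = 108115350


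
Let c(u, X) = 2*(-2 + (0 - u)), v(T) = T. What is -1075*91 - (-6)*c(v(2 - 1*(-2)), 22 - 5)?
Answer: -97897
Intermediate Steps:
c(u, X) = -4 - 2*u (c(u, X) = 2*(-2 - u) = -4 - 2*u)
-1075*91 - (-6)*c(v(2 - 1*(-2)), 22 - 5) = -1075*91 - (-6)*(-4 - 2*(2 - 1*(-2))) = -97825 - (-6)*(-4 - 2*(2 + 2)) = -97825 - (-6)*(-4 - 2*4) = -97825 - (-6)*(-4 - 8) = -97825 - (-6)*(-12) = -97825 - 1*72 = -97825 - 72 = -97897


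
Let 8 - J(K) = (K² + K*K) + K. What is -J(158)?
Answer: 50078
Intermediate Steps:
J(K) = 8 - K - 2*K² (J(K) = 8 - ((K² + K*K) + K) = 8 - ((K² + K²) + K) = 8 - (2*K² + K) = 8 - (K + 2*K²) = 8 + (-K - 2*K²) = 8 - K - 2*K²)
-J(158) = -(8 - 1*158 - 2*158²) = -(8 - 158 - 2*24964) = -(8 - 158 - 49928) = -1*(-50078) = 50078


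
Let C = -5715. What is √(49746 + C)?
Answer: √44031 ≈ 209.84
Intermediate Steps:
√(49746 + C) = √(49746 - 5715) = √44031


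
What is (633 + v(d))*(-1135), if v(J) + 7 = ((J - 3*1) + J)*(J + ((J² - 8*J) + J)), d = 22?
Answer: -17090830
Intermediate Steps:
v(J) = -7 + (-3 + 2*J)*(J² - 6*J) (v(J) = -7 + ((J - 3*1) + J)*(J + ((J² - 8*J) + J)) = -7 + ((J - 3) + J)*(J + (J² - 7*J)) = -7 + ((-3 + J) + J)*(J² - 6*J) = -7 + (-3 + 2*J)*(J² - 6*J))
(633 + v(d))*(-1135) = (633 + (-7 - 15*22² + 2*22³ + 18*22))*(-1135) = (633 + (-7 - 15*484 + 2*10648 + 396))*(-1135) = (633 + (-7 - 7260 + 21296 + 396))*(-1135) = (633 + 14425)*(-1135) = 15058*(-1135) = -17090830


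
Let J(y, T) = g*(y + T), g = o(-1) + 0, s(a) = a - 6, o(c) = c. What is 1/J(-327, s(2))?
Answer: 1/331 ≈ 0.0030211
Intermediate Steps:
s(a) = -6 + a
g = -1 (g = -1 + 0 = -1)
J(y, T) = -T - y (J(y, T) = -(y + T) = -(T + y) = -T - y)
1/J(-327, s(2)) = 1/(-(-6 + 2) - 1*(-327)) = 1/(-1*(-4) + 327) = 1/(4 + 327) = 1/331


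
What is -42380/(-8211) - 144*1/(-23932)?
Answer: 253855136/49126413 ≈ 5.1674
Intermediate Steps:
-42380/(-8211) - 144*1/(-23932) = -42380*(-1/8211) - 144*(-1/23932) = 42380/8211 + 36/5983 = 253855136/49126413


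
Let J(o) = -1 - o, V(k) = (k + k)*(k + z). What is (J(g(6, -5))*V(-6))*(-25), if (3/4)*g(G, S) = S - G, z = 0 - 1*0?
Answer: -24600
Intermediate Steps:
z = 0 (z = 0 + 0 = 0)
V(k) = 2*k² (V(k) = (k + k)*(k + 0) = (2*k)*k = 2*k²)
g(G, S) = -4*G/3 + 4*S/3 (g(G, S) = 4*(S - G)/3 = -4*G/3 + 4*S/3)
(J(g(6, -5))*V(-6))*(-25) = ((-1 - (-4/3*6 + (4/3)*(-5)))*(2*(-6)²))*(-25) = ((-1 - (-8 - 20/3))*(2*36))*(-25) = ((-1 - 1*(-44/3))*72)*(-25) = ((-1 + 44/3)*72)*(-25) = ((41/3)*72)*(-25) = 984*(-25) = -24600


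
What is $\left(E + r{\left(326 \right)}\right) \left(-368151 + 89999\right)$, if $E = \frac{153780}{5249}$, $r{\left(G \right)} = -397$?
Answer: $\frac{536853665096}{5249} \approx 1.0228 \cdot 10^{8}$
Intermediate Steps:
$E = \frac{153780}{5249}$ ($E = 153780 \cdot \frac{1}{5249} = \frac{153780}{5249} \approx 29.297$)
$\left(E + r{\left(326 \right)}\right) \left(-368151 + 89999\right) = \left(\frac{153780}{5249} - 397\right) \left(-368151 + 89999\right) = \left(- \frac{1930073}{5249}\right) \left(-278152\right) = \frac{536853665096}{5249}$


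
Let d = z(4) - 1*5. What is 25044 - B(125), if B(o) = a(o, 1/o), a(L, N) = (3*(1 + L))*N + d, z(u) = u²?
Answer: 3128747/125 ≈ 25030.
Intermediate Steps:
d = 11 (d = 4² - 1*5 = 16 - 5 = 11)
a(L, N) = 11 + N*(3 + 3*L) (a(L, N) = (3*(1 + L))*N + 11 = (3 + 3*L)*N + 11 = N*(3 + 3*L) + 11 = 11 + N*(3 + 3*L))
B(o) = 14 + 3/o (B(o) = 11 + 3/o + 3*o/o = 11 + 3/o + 3 = 14 + 3/o)
25044 - B(125) = 25044 - (14 + 3/125) = 25044 - 1*1753/125 = 25044 - 1753/125 = 3128747/125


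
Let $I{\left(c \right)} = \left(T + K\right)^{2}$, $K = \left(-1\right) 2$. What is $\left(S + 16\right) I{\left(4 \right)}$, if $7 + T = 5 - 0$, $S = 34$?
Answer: $800$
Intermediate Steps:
$K = -2$
$T = -2$ ($T = -7 + \left(5 - 0\right) = -7 + \left(5 + 0\right) = -7 + 5 = -2$)
$I{\left(c \right)} = 16$ ($I{\left(c \right)} = \left(-2 - 2\right)^{2} = \left(-4\right)^{2} = 16$)
$\left(S + 16\right) I{\left(4 \right)} = \left(34 + 16\right) 16 = 50 \cdot 16 = 800$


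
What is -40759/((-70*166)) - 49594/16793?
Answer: 15454801/27876380 ≈ 0.55441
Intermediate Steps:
-40759/((-70*166)) - 49594/16793 = -40759/(-11620) - 49594*1/16793 = -40759*(-1/11620) - 49594/16793 = 40759/11620 - 49594/16793 = 15454801/27876380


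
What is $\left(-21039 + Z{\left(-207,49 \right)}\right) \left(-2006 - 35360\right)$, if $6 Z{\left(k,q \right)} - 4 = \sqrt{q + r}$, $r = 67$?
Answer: $\frac{2358355090}{3} - \frac{37366 \sqrt{29}}{3} \approx 7.8605 \cdot 10^{8}$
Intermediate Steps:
$Z{\left(k,q \right)} = \frac{2}{3} + \frac{\sqrt{67 + q}}{6}$ ($Z{\left(k,q \right)} = \frac{2}{3} + \frac{\sqrt{q + 67}}{6} = \frac{2}{3} + \frac{\sqrt{67 + q}}{6}$)
$\left(-21039 + Z{\left(-207,49 \right)}\right) \left(-2006 - 35360\right) = \left(-21039 + \left(\frac{2}{3} + \frac{\sqrt{67 + 49}}{6}\right)\right) \left(-2006 - 35360\right) = \left(-21039 + \left(\frac{2}{3} + \frac{\sqrt{116}}{6}\right)\right) \left(-37366\right) = \left(-21039 + \left(\frac{2}{3} + \frac{2 \sqrt{29}}{6}\right)\right) \left(-37366\right) = \left(-21039 + \left(\frac{2}{3} + \frac{\sqrt{29}}{3}\right)\right) \left(-37366\right) = \left(- \frac{63115}{3} + \frac{\sqrt{29}}{3}\right) \left(-37366\right) = \frac{2358355090}{3} - \frac{37366 \sqrt{29}}{3}$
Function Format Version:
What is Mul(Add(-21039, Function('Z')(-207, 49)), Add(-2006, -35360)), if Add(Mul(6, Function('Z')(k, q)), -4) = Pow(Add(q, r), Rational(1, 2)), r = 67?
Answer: Add(Rational(2358355090, 3), Mul(Rational(-37366, 3), Pow(29, Rational(1, 2)))) ≈ 7.8605e+8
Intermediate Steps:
Function('Z')(k, q) = Add(Rational(2, 3), Mul(Rational(1, 6), Pow(Add(67, q), Rational(1, 2)))) (Function('Z')(k, q) = Add(Rational(2, 3), Mul(Rational(1, 6), Pow(Add(q, 67), Rational(1, 2)))) = Add(Rational(2, 3), Mul(Rational(1, 6), Pow(Add(67, q), Rational(1, 2)))))
Mul(Add(-21039, Function('Z')(-207, 49)), Add(-2006, -35360)) = Mul(Add(-21039, Add(Rational(2, 3), Mul(Rational(1, 6), Pow(Add(67, 49), Rational(1, 2))))), Add(-2006, -35360)) = Mul(Add(-21039, Add(Rational(2, 3), Mul(Rational(1, 6), Pow(116, Rational(1, 2))))), -37366) = Mul(Add(-21039, Add(Rational(2, 3), Mul(Rational(1, 6), Mul(2, Pow(29, Rational(1, 2)))))), -37366) = Mul(Add(-21039, Add(Rational(2, 3), Mul(Rational(1, 3), Pow(29, Rational(1, 2))))), -37366) = Mul(Add(Rational(-63115, 3), Mul(Rational(1, 3), Pow(29, Rational(1, 2)))), -37366) = Add(Rational(2358355090, 3), Mul(Rational(-37366, 3), Pow(29, Rational(1, 2))))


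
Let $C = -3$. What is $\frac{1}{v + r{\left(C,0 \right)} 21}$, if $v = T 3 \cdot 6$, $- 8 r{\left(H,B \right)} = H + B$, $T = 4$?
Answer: $\frac{8}{639} \approx 0.01252$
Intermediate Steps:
$r{\left(H,B \right)} = - \frac{B}{8} - \frac{H}{8}$ ($r{\left(H,B \right)} = - \frac{H + B}{8} = - \frac{B + H}{8} = - \frac{B}{8} - \frac{H}{8}$)
$v = 72$ ($v = 4 \cdot 3 \cdot 6 = 12 \cdot 6 = 72$)
$\frac{1}{v + r{\left(C,0 \right)} 21} = \frac{1}{72 + \left(\left(- \frac{1}{8}\right) 0 - - \frac{3}{8}\right) 21} = \frac{1}{72 + \left(0 + \frac{3}{8}\right) 21} = \frac{1}{72 + \frac{3}{8} \cdot 21} = \frac{1}{72 + \frac{63}{8}} = \frac{1}{\frac{639}{8}} = \frac{8}{639}$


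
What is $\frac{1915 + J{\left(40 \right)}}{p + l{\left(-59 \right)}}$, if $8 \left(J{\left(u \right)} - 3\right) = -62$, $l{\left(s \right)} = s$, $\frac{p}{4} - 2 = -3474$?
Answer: $- \frac{2547}{18596} \approx -0.13697$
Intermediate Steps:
$p = -13888$ ($p = 8 + 4 \left(-3474\right) = 8 - 13896 = -13888$)
$J{\left(u \right)} = - \frac{19}{4}$ ($J{\left(u \right)} = 3 + \frac{1}{8} \left(-62\right) = 3 - \frac{31}{4} = - \frac{19}{4}$)
$\frac{1915 + J{\left(40 \right)}}{p + l{\left(-59 \right)}} = \frac{1915 - \frac{19}{4}}{-13888 - 59} = \frac{7641}{4 \left(-13947\right)} = \frac{7641}{4} \left(- \frac{1}{13947}\right) = - \frac{2547}{18596}$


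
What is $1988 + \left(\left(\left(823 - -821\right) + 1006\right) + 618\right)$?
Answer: $5256$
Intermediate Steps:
$1988 + \left(\left(\left(823 - -821\right) + 1006\right) + 618\right) = 1988 + \left(\left(\left(823 + 821\right) + 1006\right) + 618\right) = 1988 + \left(\left(1644 + 1006\right) + 618\right) = 1988 + \left(2650 + 618\right) = 1988 + 3268 = 5256$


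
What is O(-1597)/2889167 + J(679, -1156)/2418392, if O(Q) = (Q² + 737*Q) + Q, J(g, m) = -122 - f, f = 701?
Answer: 3315227984175/6987138359464 ≈ 0.47448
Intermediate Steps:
J(g, m) = -823 (J(g, m) = -122 - 1*701 = -122 - 701 = -823)
O(Q) = Q² + 738*Q
O(-1597)/2889167 + J(679, -1156)/2418392 = -1597*(738 - 1597)/2889167 - 823/2418392 = -1597*(-859)*(1/2889167) - 823*1/2418392 = 1371823*(1/2889167) - 823/2418392 = 1371823/2889167 - 823/2418392 = 3315227984175/6987138359464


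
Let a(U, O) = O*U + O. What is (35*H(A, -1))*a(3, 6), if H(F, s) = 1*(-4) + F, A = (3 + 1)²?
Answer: 10080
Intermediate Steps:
A = 16 (A = 4² = 16)
a(U, O) = O + O*U
H(F, s) = -4 + F
(35*H(A, -1))*a(3, 6) = (35*(-4 + 16))*(6*(1 + 3)) = (35*12)*(6*4) = 420*24 = 10080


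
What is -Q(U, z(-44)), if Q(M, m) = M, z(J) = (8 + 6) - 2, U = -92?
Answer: 92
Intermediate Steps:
z(J) = 12 (z(J) = 14 - 2 = 12)
-Q(U, z(-44)) = -1*(-92) = 92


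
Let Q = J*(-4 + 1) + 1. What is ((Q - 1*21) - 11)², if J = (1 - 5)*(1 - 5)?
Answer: 6241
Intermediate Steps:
J = 16 (J = -4*(-4) = 16)
Q = -47 (Q = 16*(-4 + 1) + 1 = 16*(-3) + 1 = -48 + 1 = -47)
((Q - 1*21) - 11)² = ((-47 - 1*21) - 11)² = ((-47 - 21) - 11)² = (-68 - 11)² = (-79)² = 6241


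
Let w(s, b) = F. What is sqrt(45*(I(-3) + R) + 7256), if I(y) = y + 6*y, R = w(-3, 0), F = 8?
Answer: sqrt(6671) ≈ 81.676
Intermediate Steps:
w(s, b) = 8
R = 8
I(y) = 7*y
sqrt(45*(I(-3) + R) + 7256) = sqrt(45*(7*(-3) + 8) + 7256) = sqrt(45*(-21 + 8) + 7256) = sqrt(45*(-13) + 7256) = sqrt(-585 + 7256) = sqrt(6671)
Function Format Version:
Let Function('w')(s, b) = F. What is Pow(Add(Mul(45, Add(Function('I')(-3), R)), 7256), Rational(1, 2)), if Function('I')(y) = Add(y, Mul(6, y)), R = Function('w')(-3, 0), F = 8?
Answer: Pow(6671, Rational(1, 2)) ≈ 81.676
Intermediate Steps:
Function('w')(s, b) = 8
R = 8
Function('I')(y) = Mul(7, y)
Pow(Add(Mul(45, Add(Function('I')(-3), R)), 7256), Rational(1, 2)) = Pow(Add(Mul(45, Add(Mul(7, -3), 8)), 7256), Rational(1, 2)) = Pow(Add(Mul(45, Add(-21, 8)), 7256), Rational(1, 2)) = Pow(Add(Mul(45, -13), 7256), Rational(1, 2)) = Pow(Add(-585, 7256), Rational(1, 2)) = Pow(6671, Rational(1, 2))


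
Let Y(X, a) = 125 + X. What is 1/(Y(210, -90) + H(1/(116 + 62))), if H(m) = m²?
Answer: 31684/10614141 ≈ 0.0029851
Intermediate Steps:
1/(Y(210, -90) + H(1/(116 + 62))) = 1/((125 + 210) + (1/(116 + 62))²) = 1/(335 + (1/178)²) = 1/(335 + 1/31684) = 1/(10614141/31684) = 31684/10614141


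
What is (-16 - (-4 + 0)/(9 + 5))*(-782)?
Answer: 86020/7 ≈ 12289.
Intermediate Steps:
(-16 - (-4 + 0)/(9 + 5))*(-782) = (-16 - (-4)/14)*(-782) = (-16 - 1*(-2/7))*(-782) = (-16 + 2/7)*(-782) = -110/7*(-782) = 86020/7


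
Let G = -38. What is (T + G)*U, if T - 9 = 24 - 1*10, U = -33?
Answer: 495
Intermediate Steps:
T = 23 (T = 9 + (24 - 1*10) = 9 + (24 - 10) = 9 + 14 = 23)
(T + G)*U = (23 - 38)*(-33) = -15*(-33) = 495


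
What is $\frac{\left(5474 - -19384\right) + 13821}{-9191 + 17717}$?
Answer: $\frac{12893}{2842} \approx 4.5366$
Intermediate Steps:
$\frac{\left(5474 - -19384\right) + 13821}{-9191 + 17717} = \frac{\left(5474 + 19384\right) + 13821}{8526} = \left(24858 + 13821\right) \frac{1}{8526} = 38679 \cdot \frac{1}{8526} = \frac{12893}{2842}$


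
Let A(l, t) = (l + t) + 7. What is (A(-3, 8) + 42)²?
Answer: 2916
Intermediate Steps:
A(l, t) = 7 + l + t
(A(-3, 8) + 42)² = ((7 - 3 + 8) + 42)² = (12 + 42)² = 54² = 2916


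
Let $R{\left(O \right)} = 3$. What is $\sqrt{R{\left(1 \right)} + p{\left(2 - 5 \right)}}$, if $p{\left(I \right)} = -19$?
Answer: $4 i \approx 4.0 i$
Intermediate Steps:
$\sqrt{R{\left(1 \right)} + p{\left(2 - 5 \right)}} = \sqrt{3 - 19} = \sqrt{-16} = 4 i$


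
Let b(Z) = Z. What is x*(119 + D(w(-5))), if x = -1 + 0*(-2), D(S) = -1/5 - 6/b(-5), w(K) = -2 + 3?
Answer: -120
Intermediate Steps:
w(K) = 1
D(S) = 1 (D(S) = -1/5 - 6/(-5) = -1*⅕ - 6*(-⅕) = -⅕ + 6/5 = 1)
x = -1 (x = -1 + 0 = -1)
x*(119 + D(w(-5))) = -(119 + 1) = -1*120 = -120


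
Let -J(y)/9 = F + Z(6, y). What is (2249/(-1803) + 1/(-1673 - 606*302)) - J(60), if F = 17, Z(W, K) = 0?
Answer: 188314269577/1240929174 ≈ 151.75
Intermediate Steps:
J(y) = -153 (J(y) = -9*(17 + 0) = -9*17 = -153)
(2249/(-1803) + 1/(-1673 - 606*302)) - J(60) = (2249/(-1803) + 1/(-1673 - 606*302)) - 1*(-153) = (2249*(-1/1803) + (1/302)/(-2279)) + 153 = (-2249/1803 - 1/2279*1/302) + 153 = (-2249/1803 - 1/688258) + 153 = -1547894045/1240929174 + 153 = 188314269577/1240929174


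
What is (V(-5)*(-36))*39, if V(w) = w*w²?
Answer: 175500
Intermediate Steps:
V(w) = w³
(V(-5)*(-36))*39 = ((-5)³*(-36))*39 = -125*(-36)*39 = 4500*39 = 175500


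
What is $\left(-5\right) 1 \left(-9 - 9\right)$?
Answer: $90$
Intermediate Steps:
$\left(-5\right) 1 \left(-9 - 9\right) = \left(-5\right) \left(-18\right) = 90$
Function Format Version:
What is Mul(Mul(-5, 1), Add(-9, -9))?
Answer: 90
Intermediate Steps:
Mul(Mul(-5, 1), Add(-9, -9)) = Mul(-5, -18) = 90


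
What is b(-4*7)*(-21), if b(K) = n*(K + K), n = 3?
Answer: 3528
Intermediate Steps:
b(K) = 6*K (b(K) = 3*(K + K) = 3*(2*K) = 6*K)
b(-4*7)*(-21) = (6*(-4*7))*(-21) = (6*(-28))*(-21) = -168*(-21) = 3528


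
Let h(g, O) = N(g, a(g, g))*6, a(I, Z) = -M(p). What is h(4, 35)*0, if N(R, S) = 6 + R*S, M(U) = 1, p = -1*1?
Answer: 0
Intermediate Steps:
p = -1
a(I, Z) = -1 (a(I, Z) = -1*1 = -1)
h(g, O) = 36 - 6*g (h(g, O) = (6 + g*(-1))*6 = (6 - g)*6 = 36 - 6*g)
h(4, 35)*0 = (36 - 6*4)*0 = (36 - 24)*0 = 12*0 = 0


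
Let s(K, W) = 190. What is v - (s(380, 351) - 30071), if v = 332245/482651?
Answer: 14422426776/482651 ≈ 29882.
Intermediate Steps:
v = 332245/482651 (v = 332245*(1/482651) = 332245/482651 ≈ 0.68838)
v - (s(380, 351) - 30071) = 332245/482651 - (190 - 30071) = 332245/482651 - 1*(-29881) = 332245/482651 + 29881 = 14422426776/482651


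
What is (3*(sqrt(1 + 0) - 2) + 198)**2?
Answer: 38025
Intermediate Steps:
(3*(sqrt(1 + 0) - 2) + 198)**2 = (3*(sqrt(1) - 2) + 198)**2 = (3*(1 - 2) + 198)**2 = (3*(-1) + 198)**2 = (-3 + 198)**2 = 195**2 = 38025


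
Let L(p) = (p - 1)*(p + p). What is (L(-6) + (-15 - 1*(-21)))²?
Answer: 8100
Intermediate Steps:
L(p) = 2*p*(-1 + p) (L(p) = (-1 + p)*(2*p) = 2*p*(-1 + p))
(L(-6) + (-15 - 1*(-21)))² = (2*(-6)*(-1 - 6) + (-15 - 1*(-21)))² = (2*(-6)*(-7) + (-15 + 21))² = (84 + 6)² = 90² = 8100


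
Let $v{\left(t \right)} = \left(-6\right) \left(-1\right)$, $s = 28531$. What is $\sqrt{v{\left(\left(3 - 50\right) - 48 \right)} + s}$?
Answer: $\sqrt{28537} \approx 168.93$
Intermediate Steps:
$v{\left(t \right)} = 6$
$\sqrt{v{\left(\left(3 - 50\right) - 48 \right)} + s} = \sqrt{6 + 28531} = \sqrt{28537}$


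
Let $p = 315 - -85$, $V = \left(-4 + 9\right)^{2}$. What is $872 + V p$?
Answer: $10872$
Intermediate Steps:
$V = 25$ ($V = 5^{2} = 25$)
$p = 400$ ($p = 315 + 85 = 400$)
$872 + V p = 872 + 25 \cdot 400 = 872 + 10000 = 10872$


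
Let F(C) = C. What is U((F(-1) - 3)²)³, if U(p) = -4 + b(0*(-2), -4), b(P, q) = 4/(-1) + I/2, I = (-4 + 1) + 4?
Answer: -3375/8 ≈ -421.88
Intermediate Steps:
I = 1 (I = -3 + 4 = 1)
b(P, q) = -7/2 (b(P, q) = 4/(-1) + 1/2 = 4*(-1) + 1*(½) = -4 + ½ = -7/2)
U(p) = -15/2 (U(p) = -4 - 7/2 = -15/2)
U((F(-1) - 3)²)³ = (-15/2)³ = -3375/8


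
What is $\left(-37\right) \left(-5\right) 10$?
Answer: $1850$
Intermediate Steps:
$\left(-37\right) \left(-5\right) 10 = 185 \cdot 10 = 1850$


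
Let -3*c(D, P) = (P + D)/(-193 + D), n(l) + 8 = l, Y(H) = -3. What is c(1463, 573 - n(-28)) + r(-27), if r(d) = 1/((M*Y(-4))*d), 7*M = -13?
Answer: -368081/668655 ≈ -0.55048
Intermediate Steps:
M = -13/7 (M = (⅐)*(-13) = -13/7 ≈ -1.8571)
n(l) = -8 + l
c(D, P) = -(D + P)/(3*(-193 + D)) (c(D, P) = -(P + D)/(3*(-193 + D)) = -(D + P)/(3*(-193 + D)))
r(d) = 7/(39*d) (r(d) = 1/((-13/7*(-3))*d) = 1/(39*d/7) = 7/(39*d))
c(1463, 573 - n(-28)) + r(-27) = (-1*1463 - (573 - (-8 - 28)))/(3*(-193 + 1463)) + (7/39)/(-27) = (⅓)*(-1463 - (573 - 1*(-36)))/1270 + (7/39)*(-1/27) = (⅓)*(1/1270)*(-1463 - (573 + 36)) - 7/1053 = (⅓)*(1/1270)*(-1463 - 1*609) - 7/1053 = (⅓)*(1/1270)*(-1463 - 609) - 7/1053 = (⅓)*(1/1270)*(-2072) - 7/1053 = -1036/1905 - 7/1053 = -368081/668655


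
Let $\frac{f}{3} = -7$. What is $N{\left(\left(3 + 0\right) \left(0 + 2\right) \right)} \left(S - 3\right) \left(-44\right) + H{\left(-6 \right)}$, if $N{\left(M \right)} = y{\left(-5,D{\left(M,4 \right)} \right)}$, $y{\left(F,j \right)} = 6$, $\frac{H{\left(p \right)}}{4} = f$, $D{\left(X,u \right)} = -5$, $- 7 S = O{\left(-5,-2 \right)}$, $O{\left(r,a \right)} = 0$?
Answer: $708$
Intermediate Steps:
$S = 0$ ($S = \left(- \frac{1}{7}\right) 0 = 0$)
$f = -21$ ($f = 3 \left(-7\right) = -21$)
$H{\left(p \right)} = -84$ ($H{\left(p \right)} = 4 \left(-21\right) = -84$)
$N{\left(M \right)} = 6$
$N{\left(\left(3 + 0\right) \left(0 + 2\right) \right)} \left(S - 3\right) \left(-44\right) + H{\left(-6 \right)} = 6 \left(0 - 3\right) \left(-44\right) - 84 = 6 \left(-3\right) \left(-44\right) - 84 = \left(-18\right) \left(-44\right) - 84 = 792 - 84 = 708$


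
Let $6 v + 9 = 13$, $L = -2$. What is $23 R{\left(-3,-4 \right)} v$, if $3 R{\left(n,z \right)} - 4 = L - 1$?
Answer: $\frac{46}{9} \approx 5.1111$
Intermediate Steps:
$v = \frac{2}{3}$ ($v = - \frac{3}{2} + \frac{1}{6} \cdot 13 = - \frac{3}{2} + \frac{13}{6} = \frac{2}{3} \approx 0.66667$)
$R{\left(n,z \right)} = \frac{1}{3}$ ($R{\left(n,z \right)} = \frac{4}{3} + \frac{-2 - 1}{3} = \frac{4}{3} + \frac{1}{3} \left(-3\right) = \frac{4}{3} - 1 = \frac{1}{3}$)
$23 R{\left(-3,-4 \right)} v = 23 \cdot \frac{1}{3} \cdot \frac{2}{3} = \frac{23}{3} \cdot \frac{2}{3} = \frac{46}{9}$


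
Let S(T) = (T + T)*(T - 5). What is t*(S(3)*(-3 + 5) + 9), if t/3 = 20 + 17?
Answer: -1665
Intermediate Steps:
S(T) = 2*T*(-5 + T) (S(T) = (2*T)*(-5 + T) = 2*T*(-5 + T))
t = 111 (t = 3*(20 + 17) = 3*37 = 111)
t*(S(3)*(-3 + 5) + 9) = 111*((2*3*(-5 + 3))*(-3 + 5) + 9) = 111*((2*3*(-2))*2 + 9) = 111*(-12*2 + 9) = 111*(-24 + 9) = 111*(-15) = -1665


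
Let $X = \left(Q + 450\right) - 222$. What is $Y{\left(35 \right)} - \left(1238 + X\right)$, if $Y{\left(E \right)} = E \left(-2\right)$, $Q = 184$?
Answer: $-1720$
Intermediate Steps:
$Y{\left(E \right)} = - 2 E$
$X = 412$ ($X = \left(184 + 450\right) - 222 = 634 - 222 = 412$)
$Y{\left(35 \right)} - \left(1238 + X\right) = \left(-2\right) 35 - 1650 = -70 - 1650 = -1720$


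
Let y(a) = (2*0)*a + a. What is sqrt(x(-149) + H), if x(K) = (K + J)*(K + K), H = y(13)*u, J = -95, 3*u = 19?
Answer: sqrt(655149)/3 ≈ 269.80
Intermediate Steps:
u = 19/3 (u = (1/3)*19 = 19/3 ≈ 6.3333)
y(a) = a (y(a) = 0*a + a = 0 + a = a)
H = 247/3 (H = 13*(19/3) = 247/3 ≈ 82.333)
x(K) = 2*K*(-95 + K) (x(K) = (K - 95)*(K + K) = (-95 + K)*(2*K) = 2*K*(-95 + K))
sqrt(x(-149) + H) = sqrt(2*(-149)*(-95 - 149) + 247/3) = sqrt(2*(-149)*(-244) + 247/3) = sqrt(72712 + 247/3) = sqrt(218383/3) = sqrt(655149)/3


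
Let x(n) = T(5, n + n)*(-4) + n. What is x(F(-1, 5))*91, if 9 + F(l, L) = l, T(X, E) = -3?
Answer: 182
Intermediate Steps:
F(l, L) = -9 + l
x(n) = 12 + n (x(n) = -3*(-4) + n = 12 + n)
x(F(-1, 5))*91 = (12 + (-9 - 1))*91 = (12 - 10)*91 = 2*91 = 182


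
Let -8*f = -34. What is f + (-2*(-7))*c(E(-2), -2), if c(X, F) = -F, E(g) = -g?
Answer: 129/4 ≈ 32.250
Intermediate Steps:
f = 17/4 (f = -⅛*(-34) = 17/4 ≈ 4.2500)
f + (-2*(-7))*c(E(-2), -2) = 17/4 + (-2*(-7))*(-1*(-2)) = 17/4 + 14*2 = 17/4 + 28 = 129/4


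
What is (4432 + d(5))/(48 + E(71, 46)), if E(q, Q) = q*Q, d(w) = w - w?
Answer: 2216/1657 ≈ 1.3374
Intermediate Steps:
d(w) = 0
E(q, Q) = Q*q
(4432 + d(5))/(48 + E(71, 46)) = (4432 + 0)/(48 + 46*71) = 4432/(48 + 3266) = 4432/3314 = 4432*(1/3314) = 2216/1657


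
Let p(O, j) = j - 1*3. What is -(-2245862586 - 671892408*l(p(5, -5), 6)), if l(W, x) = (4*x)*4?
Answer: 66747533754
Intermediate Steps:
p(O, j) = -3 + j (p(O, j) = j - 3 = -3 + j)
l(W, x) = 16*x
-(-2245862586 - 671892408*l(p(5, -5), 6)) = -94261/(1/((16*6)*(-7128) - 23826)) = -94261/(1/(96*(-7128) - 23826)) = -94261/(1/(-684288 - 23826)) = -94261/(1/(-708114)) = -94261/(-1/708114) = -94261*(-708114) = 66747533754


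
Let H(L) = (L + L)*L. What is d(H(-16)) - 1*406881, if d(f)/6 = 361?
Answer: -404715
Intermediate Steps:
H(L) = 2*L**2 (H(L) = (2*L)*L = 2*L**2)
d(f) = 2166 (d(f) = 6*361 = 2166)
d(H(-16)) - 1*406881 = 2166 - 1*406881 = 2166 - 406881 = -404715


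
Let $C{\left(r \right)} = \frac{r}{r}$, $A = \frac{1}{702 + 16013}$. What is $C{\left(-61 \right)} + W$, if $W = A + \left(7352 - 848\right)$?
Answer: $\frac{108731076}{16715} \approx 6505.0$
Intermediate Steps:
$A = \frac{1}{16715} \approx 5.9826 \cdot 10^{-5}$
$C{\left(r \right)} = 1$
$W = \frac{108714361}{16715}$ ($W = \frac{1}{16715} + \left(7352 - 848\right) = \frac{1}{16715} + 6504 = \frac{108714361}{16715} \approx 6504.0$)
$C{\left(-61 \right)} + W = 1 + \frac{108714361}{16715} = \frac{108731076}{16715}$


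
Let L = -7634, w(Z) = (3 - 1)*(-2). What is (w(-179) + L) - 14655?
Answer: -22293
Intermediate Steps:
w(Z) = -4 (w(Z) = 2*(-2) = -4)
(w(-179) + L) - 14655 = (-4 - 7634) - 14655 = -7638 - 14655 = -22293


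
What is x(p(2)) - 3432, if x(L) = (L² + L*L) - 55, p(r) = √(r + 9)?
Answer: -3465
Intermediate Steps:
p(r) = √(9 + r)
x(L) = -55 + 2*L² (x(L) = (L² + L²) - 55 = 2*L² - 55 = -55 + 2*L²)
x(p(2)) - 3432 = (-55 + 2*(√(9 + 2))²) - 3432 = (-55 + 2*(√11)²) - 3432 = (-55 + 2*11) - 3432 = (-55 + 22) - 3432 = -33 - 3432 = -3465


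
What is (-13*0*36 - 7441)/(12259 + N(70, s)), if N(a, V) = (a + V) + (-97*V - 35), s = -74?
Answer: -7441/19398 ≈ -0.38360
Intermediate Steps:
N(a, V) = -35 + a - 96*V (N(a, V) = (V + a) + (-35 - 97*V) = -35 + a - 96*V)
(-13*0*36 - 7441)/(12259 + N(70, s)) = (-13*0*36 - 7441)/(12259 + (-35 + 70 - 96*(-74))) = (0*36 - 7441)/(12259 + (-35 + 70 + 7104)) = (0 - 7441)/(12259 + 7139) = -7441/19398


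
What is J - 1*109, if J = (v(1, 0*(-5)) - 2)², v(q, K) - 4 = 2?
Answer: -93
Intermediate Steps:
v(q, K) = 6 (v(q, K) = 4 + 2 = 6)
J = 16 (J = (6 - 2)² = 4² = 16)
J - 1*109 = 16 - 1*109 = 16 - 109 = -93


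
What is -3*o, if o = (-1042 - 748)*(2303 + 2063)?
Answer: 23445420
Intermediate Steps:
o = -7815140 (o = -1790*4366 = -7815140)
-3*o = -3*(-7815140) = 23445420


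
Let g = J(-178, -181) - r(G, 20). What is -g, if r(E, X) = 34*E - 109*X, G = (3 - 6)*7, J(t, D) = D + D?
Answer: -2532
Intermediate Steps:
J(t, D) = 2*D
G = -21 (G = -3*7 = -21)
r(E, X) = -109*X + 34*E
g = 2532 (g = 2*(-181) - (-109*20 + 34*(-21)) = -362 - (-2180 - 714) = -362 - 1*(-2894) = -362 + 2894 = 2532)
-g = -1*2532 = -2532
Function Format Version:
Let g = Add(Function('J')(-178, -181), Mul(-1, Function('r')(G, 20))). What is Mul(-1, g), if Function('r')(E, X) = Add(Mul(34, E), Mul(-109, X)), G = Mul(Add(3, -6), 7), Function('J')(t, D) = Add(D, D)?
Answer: -2532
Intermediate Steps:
Function('J')(t, D) = Mul(2, D)
G = -21 (G = Mul(-3, 7) = -21)
Function('r')(E, X) = Add(Mul(-109, X), Mul(34, E))
g = 2532 (g = Add(Mul(2, -181), Mul(-1, Add(Mul(-109, 20), Mul(34, -21)))) = Add(-362, Mul(-1, Add(-2180, -714))) = Add(-362, Mul(-1, -2894)) = Add(-362, 2894) = 2532)
Mul(-1, g) = Mul(-1, 2532) = -2532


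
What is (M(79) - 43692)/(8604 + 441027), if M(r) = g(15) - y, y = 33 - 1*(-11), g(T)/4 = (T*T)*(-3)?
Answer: -3572/34587 ≈ -0.10328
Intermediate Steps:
g(T) = -12*T² (g(T) = 4*((T*T)*(-3)) = 4*(T²*(-3)) = 4*(-3*T²) = -12*T²)
y = 44 (y = 33 + 11 = 44)
M(r) = -2744 (M(r) = -12*15² - 1*44 = -12*225 - 44 = -2700 - 44 = -2744)
(M(79) - 43692)/(8604 + 441027) = (-2744 - 43692)/(8604 + 441027) = -46436/449631 = -46436*1/449631 = -3572/34587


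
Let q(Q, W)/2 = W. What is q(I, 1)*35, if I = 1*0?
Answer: 70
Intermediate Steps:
I = 0
q(Q, W) = 2*W
q(I, 1)*35 = (2*1)*35 = 2*35 = 70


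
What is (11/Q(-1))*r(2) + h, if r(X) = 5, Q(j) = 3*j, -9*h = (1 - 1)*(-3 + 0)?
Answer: -55/3 ≈ -18.333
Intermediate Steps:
h = 0 (h = -(1 - 1)*(-3 + 0)/9 = -0*(-3) = -⅑*0 = 0)
(11/Q(-1))*r(2) + h = (11/((3*(-1))))*5 + 0 = (11/(-3))*5 + 0 = (11*(-⅓))*5 + 0 = -11/3*5 + 0 = -55/3 + 0 = -55/3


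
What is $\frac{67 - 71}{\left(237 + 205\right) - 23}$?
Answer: $- \frac{4}{419} \approx -0.0095465$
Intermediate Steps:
$\frac{67 - 71}{\left(237 + 205\right) - 23} = - \frac{4}{442 - 23} = - \frac{4}{419}$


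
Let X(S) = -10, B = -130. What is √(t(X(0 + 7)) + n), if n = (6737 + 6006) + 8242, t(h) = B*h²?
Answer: √7985 ≈ 89.359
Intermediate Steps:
t(h) = -130*h²
n = 20985 (n = 12743 + 8242 = 20985)
√(t(X(0 + 7)) + n) = √(-130*(-10)² + 20985) = √(-130*100 + 20985) = √(-13000 + 20985) = √7985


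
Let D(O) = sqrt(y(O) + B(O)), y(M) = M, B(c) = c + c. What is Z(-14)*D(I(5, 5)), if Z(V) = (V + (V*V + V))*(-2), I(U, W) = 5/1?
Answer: -336*sqrt(15) ≈ -1301.3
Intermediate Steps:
B(c) = 2*c
I(U, W) = 5 (I(U, W) = 5*1 = 5)
D(O) = sqrt(3)*sqrt(O) (D(O) = sqrt(O + 2*O) = sqrt(3*O) = sqrt(3)*sqrt(O))
Z(V) = -4*V - 2*V**2 (Z(V) = (V + (V**2 + V))*(-2) = (V + (V + V**2))*(-2) = (V**2 + 2*V)*(-2) = -4*V - 2*V**2)
Z(-14)*D(I(5, 5)) = (-2*(-14)*(2 - 14))*(sqrt(3)*sqrt(5)) = (-2*(-14)*(-12))*sqrt(15) = -336*sqrt(15)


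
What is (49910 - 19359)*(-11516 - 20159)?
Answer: -967702925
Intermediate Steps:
(49910 - 19359)*(-11516 - 20159) = 30551*(-31675) = -967702925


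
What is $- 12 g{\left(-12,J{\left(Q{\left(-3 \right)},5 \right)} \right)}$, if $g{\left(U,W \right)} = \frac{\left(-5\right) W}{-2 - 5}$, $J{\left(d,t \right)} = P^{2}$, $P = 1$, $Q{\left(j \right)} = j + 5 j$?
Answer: $- \frac{60}{7} \approx -8.5714$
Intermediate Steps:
$Q{\left(j \right)} = 6 j$
$J{\left(d,t \right)} = 1$ ($J{\left(d,t \right)} = 1^{2} = 1$)
$g{\left(U,W \right)} = \frac{5 W}{7}$ ($g{\left(U,W \right)} = \frac{\left(-5\right) W}{-7} = - 5 W \left(- \frac{1}{7}\right) = \frac{5 W}{7}$)
$- 12 g{\left(-12,J{\left(Q{\left(-3 \right)},5 \right)} \right)} = - 12 \cdot \frac{5}{7} \cdot 1 = \left(-12\right) \frac{5}{7} = - \frac{60}{7}$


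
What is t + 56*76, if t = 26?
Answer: 4282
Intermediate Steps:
t + 56*76 = 26 + 56*76 = 26 + 4256 = 4282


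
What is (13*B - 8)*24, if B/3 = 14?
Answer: 12912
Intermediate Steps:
B = 42 (B = 3*14 = 42)
(13*B - 8)*24 = (13*42 - 8)*24 = (546 - 8)*24 = 538*24 = 12912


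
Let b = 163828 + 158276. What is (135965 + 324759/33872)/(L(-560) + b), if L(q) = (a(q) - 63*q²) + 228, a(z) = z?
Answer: -4605731239/658303268416 ≈ -0.0069964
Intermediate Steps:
b = 322104
L(q) = 228 + q - 63*q² (L(q) = (q - 63*q²) + 228 = 228 + q - 63*q²)
(135965 + 324759/33872)/(L(-560) + b) = (135965 + 324759/33872)/((228 - 560 - 63*(-560)²) + 322104) = (135965 + 324759*(1/33872))/((228 - 560 - 63*313600) + 322104) = (135965 + 324759/33872)/((228 - 560 - 19756800) + 322104) = 4605731239/(33872*(-19757132 + 322104)) = (4605731239/33872)/(-19435028) = (4605731239/33872)*(-1/19435028) = -4605731239/658303268416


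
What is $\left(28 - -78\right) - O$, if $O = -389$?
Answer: $495$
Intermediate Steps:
$\left(28 - -78\right) - O = \left(28 - -78\right) - -389 = \left(28 + 78\right) + 389 = 106 + 389 = 495$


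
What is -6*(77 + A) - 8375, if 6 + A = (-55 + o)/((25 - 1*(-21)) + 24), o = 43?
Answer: -307999/35 ≈ -8800.0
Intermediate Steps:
A = -216/35 (A = -6 + (-55 + 43)/((25 - 1*(-21)) + 24) = -6 - 12/((25 + 21) + 24) = -6 - 12/(46 + 24) = -6 - 12/70 = -6 - 12*1/70 = -6 - 6/35 = -216/35 ≈ -6.1714)
-6*(77 + A) - 8375 = -6*(77 - 216/35) - 8375 = -6*2479/35 - 8375 = -14874/35 - 8375 = -307999/35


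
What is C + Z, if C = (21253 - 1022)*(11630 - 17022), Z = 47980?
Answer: -109037572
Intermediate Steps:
C = -109085552 (C = 20231*(-5392) = -109085552)
C + Z = -109085552 + 47980 = -109037572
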